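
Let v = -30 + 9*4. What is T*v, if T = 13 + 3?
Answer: 96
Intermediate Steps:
v = 6 (v = -30 + 36 = 6)
T = 16
T*v = 16*6 = 96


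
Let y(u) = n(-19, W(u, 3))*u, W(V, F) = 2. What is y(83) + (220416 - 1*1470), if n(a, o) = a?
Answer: 217369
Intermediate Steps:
y(u) = -19*u
y(83) + (220416 - 1*1470) = -19*83 + (220416 - 1*1470) = -1577 + (220416 - 1470) = -1577 + 218946 = 217369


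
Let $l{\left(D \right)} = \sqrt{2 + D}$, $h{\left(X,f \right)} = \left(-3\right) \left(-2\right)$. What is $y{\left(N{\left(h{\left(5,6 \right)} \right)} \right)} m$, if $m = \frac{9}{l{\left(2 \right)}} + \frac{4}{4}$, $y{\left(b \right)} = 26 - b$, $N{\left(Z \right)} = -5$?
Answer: $\frac{341}{2} \approx 170.5$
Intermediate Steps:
$h{\left(X,f \right)} = 6$
$m = \frac{11}{2}$ ($m = \frac{9}{\sqrt{2 + 2}} + \frac{4}{4} = \frac{9}{\sqrt{4}} + 4 \cdot \frac{1}{4} = \frac{9}{2} + 1 = \frac{11}{2} \approx 5.5$)
$y{\left(N{\left(h{\left(5,6 \right)} \right)} \right)} m = \left(26 - -5\right) \frac{11}{2} = \left(26 + 5\right) \frac{11}{2} = 31 \cdot \frac{11}{2} = \frac{341}{2}$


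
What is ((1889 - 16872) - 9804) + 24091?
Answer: -696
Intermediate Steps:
((1889 - 16872) - 9804) + 24091 = (-14983 - 9804) + 24091 = -24787 + 24091 = -696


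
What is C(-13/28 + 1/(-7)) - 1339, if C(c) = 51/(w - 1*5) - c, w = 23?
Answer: -112187/84 ≈ -1335.6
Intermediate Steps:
C(c) = 17/6 - c (C(c) = 51/(23 - 1*5) - c = 51/(23 - 5) - c = 51/18 - c = 51*(1/18) - c = 17/6 - c)
C(-13/28 + 1/(-7)) - 1339 = (17/6 - (-13/28 + 1/(-7))) - 1339 = (17/6 - (-13*1/28 + 1*(-1/7))) - 1339 = (17/6 - (-13/28 - 1/7)) - 1339 = (17/6 - 1*(-17/28)) - 1339 = (17/6 + 17/28) - 1339 = 289/84 - 1339 = -112187/84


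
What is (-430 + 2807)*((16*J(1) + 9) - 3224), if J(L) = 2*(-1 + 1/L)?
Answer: -7642055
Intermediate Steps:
J(L) = -2 + 2/L
(-430 + 2807)*((16*J(1) + 9) - 3224) = (-430 + 2807)*((16*(-2 + 2/1) + 9) - 3224) = 2377*((16*(-2 + 2*1) + 9) - 3224) = 2377*((16*(-2 + 2) + 9) - 3224) = 2377*((16*0 + 9) - 3224) = 2377*((0 + 9) - 3224) = 2377*(9 - 3224) = 2377*(-3215) = -7642055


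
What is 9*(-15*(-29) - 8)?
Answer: 3843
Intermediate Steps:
9*(-15*(-29) - 8) = 9*(435 - 8) = 9*427 = 3843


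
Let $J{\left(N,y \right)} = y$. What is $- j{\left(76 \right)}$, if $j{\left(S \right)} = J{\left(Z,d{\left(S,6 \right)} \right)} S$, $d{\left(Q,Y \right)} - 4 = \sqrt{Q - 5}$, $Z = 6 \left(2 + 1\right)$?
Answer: $-304 - 76 \sqrt{71} \approx -944.39$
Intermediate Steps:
$Z = 18$ ($Z = 6 \cdot 3 = 18$)
$d{\left(Q,Y \right)} = 4 + \sqrt{-5 + Q}$ ($d{\left(Q,Y \right)} = 4 + \sqrt{Q - 5} = 4 + \sqrt{-5 + Q}$)
$j{\left(S \right)} = S \left(4 + \sqrt{-5 + S}\right)$ ($j{\left(S \right)} = \left(4 + \sqrt{-5 + S}\right) S = S \left(4 + \sqrt{-5 + S}\right)$)
$- j{\left(76 \right)} = - 76 \left(4 + \sqrt{-5 + 76}\right) = - 76 \left(4 + \sqrt{71}\right) = - (304 + 76 \sqrt{71}) = -304 - 76 \sqrt{71}$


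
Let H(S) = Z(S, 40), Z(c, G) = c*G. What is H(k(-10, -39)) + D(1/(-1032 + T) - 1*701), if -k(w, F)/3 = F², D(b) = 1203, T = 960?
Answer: -181317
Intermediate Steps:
k(w, F) = -3*F²
Z(c, G) = G*c
H(S) = 40*S
H(k(-10, -39)) + D(1/(-1032 + T) - 1*701) = 40*(-3*(-39)²) + 1203 = 40*(-3*1521) + 1203 = 40*(-4563) + 1203 = -182520 + 1203 = -181317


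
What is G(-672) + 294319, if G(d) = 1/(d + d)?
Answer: 395564735/1344 ≈ 2.9432e+5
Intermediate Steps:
G(d) = 1/(2*d)
G(-672) + 294319 = (½)/(-672) + 294319 = (½)*(-1/672) + 294319 = -1/1344 + 294319 = 395564735/1344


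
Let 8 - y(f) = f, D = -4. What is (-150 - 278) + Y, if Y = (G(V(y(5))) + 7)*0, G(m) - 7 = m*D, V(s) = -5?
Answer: -428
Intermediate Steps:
y(f) = 8 - f
G(m) = 7 - 4*m (G(m) = 7 + m*(-4) = 7 - 4*m)
Y = 0 (Y = ((7 - 4*(-5)) + 7)*0 = ((7 + 20) + 7)*0 = (27 + 7)*0 = 34*0 = 0)
(-150 - 278) + Y = (-150 - 278) + 0 = -428 + 0 = -428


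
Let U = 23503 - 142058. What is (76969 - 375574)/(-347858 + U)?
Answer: 99535/155471 ≈ 0.64022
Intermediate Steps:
U = -118555
(76969 - 375574)/(-347858 + U) = (76969 - 375574)/(-347858 - 118555) = -298605/(-466413) = -298605*(-1/466413) = 99535/155471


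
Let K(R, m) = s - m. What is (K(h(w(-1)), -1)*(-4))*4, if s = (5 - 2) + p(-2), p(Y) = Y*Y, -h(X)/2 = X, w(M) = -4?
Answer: -128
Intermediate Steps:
h(X) = -2*X
p(Y) = Y²
s = 7 (s = (5 - 2) + (-2)² = 3 + 4 = 7)
K(R, m) = 7 - m
(K(h(w(-1)), -1)*(-4))*4 = ((7 - 1*(-1))*(-4))*4 = ((7 + 1)*(-4))*4 = (8*(-4))*4 = -32*4 = -128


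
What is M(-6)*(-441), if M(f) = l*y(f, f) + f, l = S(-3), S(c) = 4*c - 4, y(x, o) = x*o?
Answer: 256662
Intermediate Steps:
y(x, o) = o*x
S(c) = -4 + 4*c
l = -16 (l = -4 + 4*(-3) = -4 - 12 = -16)
M(f) = f - 16*f² (M(f) = -16*f*f + f = -16*f² + f = f - 16*f²)
M(-6)*(-441) = -6*(1 - 16*(-6))*(-441) = -6*(1 + 96)*(-441) = -6*97*(-441) = -582*(-441) = 256662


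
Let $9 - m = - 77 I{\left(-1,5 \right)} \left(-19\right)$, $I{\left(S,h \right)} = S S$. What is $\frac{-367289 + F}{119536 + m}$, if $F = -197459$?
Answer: $- \frac{282374}{59041} \approx -4.7827$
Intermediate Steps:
$I{\left(S,h \right)} = S^{2}$
$m = -1454$ ($m = 9 - - 77 \left(-1\right)^{2} \left(-19\right) = 9 - \left(-77\right) 1 \left(-19\right) = 9 - \left(-77\right) \left(-19\right) = 9 - 1463 = -1454$)
$\frac{-367289 + F}{119536 + m} = \frac{-367289 - 197459}{119536 - 1454} = - \frac{564748}{118082} = \left(-564748\right) \frac{1}{118082} = - \frac{282374}{59041}$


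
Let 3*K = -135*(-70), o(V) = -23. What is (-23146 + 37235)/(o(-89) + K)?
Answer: 14089/3127 ≈ 4.5056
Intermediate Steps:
K = 3150 (K = (-135*(-70))/3 = (⅓)*9450 = 3150)
(-23146 + 37235)/(o(-89) + K) = (-23146 + 37235)/(-23 + 3150) = 14089/3127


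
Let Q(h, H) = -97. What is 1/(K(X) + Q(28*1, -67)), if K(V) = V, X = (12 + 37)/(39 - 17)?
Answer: -22/2085 ≈ -0.010552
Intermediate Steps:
X = 49/22 ≈ 2.2273
1/(K(X) + Q(28*1, -67)) = 1/(49/22 - 97) = 1/(-2085/22) = -22/2085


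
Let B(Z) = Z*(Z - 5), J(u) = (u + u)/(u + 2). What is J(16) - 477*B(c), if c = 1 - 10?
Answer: -540902/9 ≈ -60100.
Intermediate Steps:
J(u) = 2*u/(2 + u) (J(u) = (2*u)/(2 + u) = 2*u/(2 + u))
c = -9
B(Z) = Z*(-5 + Z)
J(16) - 477*B(c) = 2*16/(2 + 16) - (-4293)*(-5 - 9) = 2*16/18 - (-4293)*(-14) = 2*16*(1/18) - 477*126 = 16/9 - 60102 = -540902/9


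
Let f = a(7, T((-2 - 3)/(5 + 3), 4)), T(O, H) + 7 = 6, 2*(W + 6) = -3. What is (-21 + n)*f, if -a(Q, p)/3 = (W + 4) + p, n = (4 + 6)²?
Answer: 2133/2 ≈ 1066.5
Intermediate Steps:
W = -15/2 (W = -6 + (½)*(-3) = -6 - 3/2 = -15/2 ≈ -7.5000)
n = 100 (n = 10² = 100)
T(O, H) = -1 (T(O, H) = -7 + 6 = -1)
a(Q, p) = 21/2 - 3*p (a(Q, p) = -3*((-15/2 + 4) + p) = -3*(-7/2 + p) = 21/2 - 3*p)
f = 27/2 (f = 21/2 - 3*(-1) = 21/2 + 3 = 27/2 ≈ 13.500)
(-21 + n)*f = (-21 + 100)*(27/2) = 79*(27/2) = 2133/2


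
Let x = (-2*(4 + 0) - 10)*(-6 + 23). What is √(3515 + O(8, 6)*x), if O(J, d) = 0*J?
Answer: √3515 ≈ 59.287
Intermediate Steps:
O(J, d) = 0
x = -306 (x = (-2*4 - 10)*17 = (-8 - 10)*17 = -18*17 = -306)
√(3515 + O(8, 6)*x) = √(3515 + 0*(-306)) = √(3515 + 0) = √3515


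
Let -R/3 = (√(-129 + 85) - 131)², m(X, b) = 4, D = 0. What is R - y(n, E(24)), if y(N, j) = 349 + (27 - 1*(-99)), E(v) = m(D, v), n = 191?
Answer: -51826 + 1572*I*√11 ≈ -51826.0 + 5213.7*I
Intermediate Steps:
E(v) = 4
y(N, j) = 475 (y(N, j) = 349 + (27 + 99) = 349 + 126 = 475)
R = -3*(-131 + 2*I*√11)² (R = -3*(√(-129 + 85) - 131)² = -3*(√(-44) - 131)² = -3*(2*I*√11 - 131)² = -3*(-131 + 2*I*√11)² ≈ -51351.0 + 5213.7*I)
R - y(n, E(24)) = (-51351 + 1572*I*√11) - 1*475 = (-51351 + 1572*I*√11) - 475 = -51826 + 1572*I*√11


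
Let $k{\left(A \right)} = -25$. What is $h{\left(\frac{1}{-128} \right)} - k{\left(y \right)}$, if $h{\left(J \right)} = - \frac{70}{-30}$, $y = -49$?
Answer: $\frac{82}{3} \approx 27.333$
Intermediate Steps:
$h{\left(J \right)} = \frac{7}{3}$ ($h{\left(J \right)} = \left(-70\right) \left(- \frac{1}{30}\right) = \frac{7}{3}$)
$h{\left(\frac{1}{-128} \right)} - k{\left(y \right)} = \frac{7}{3} - -25 = \frac{7}{3} + 25 = \frac{82}{3}$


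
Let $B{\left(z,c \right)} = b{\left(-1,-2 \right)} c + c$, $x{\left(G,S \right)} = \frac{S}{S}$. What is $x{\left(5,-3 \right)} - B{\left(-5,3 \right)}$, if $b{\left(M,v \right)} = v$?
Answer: $4$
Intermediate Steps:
$x{\left(G,S \right)} = 1$
$B{\left(z,c \right)} = - c$ ($B{\left(z,c \right)} = - 2 c + c = - c$)
$x{\left(5,-3 \right)} - B{\left(-5,3 \right)} = 1 - \left(-1\right) 3 = 1 - -3 = 1 + 3 = 4$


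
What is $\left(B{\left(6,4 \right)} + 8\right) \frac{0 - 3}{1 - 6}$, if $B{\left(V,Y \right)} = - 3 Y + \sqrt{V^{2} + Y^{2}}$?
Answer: $- \frac{12}{5} + \frac{6 \sqrt{13}}{5} \approx 1.9267$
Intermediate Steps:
$B{\left(V,Y \right)} = \sqrt{V^{2} + Y^{2}} - 3 Y$
$\left(B{\left(6,4 \right)} + 8\right) \frac{0 - 3}{1 - 6} = \left(\left(\sqrt{6^{2} + 4^{2}} - 12\right) + 8\right) \frac{0 - 3}{1 - 6} = \left(\left(\sqrt{36 + 16} - 12\right) + 8\right) \left(- \frac{3}{-5}\right) = \left(\left(\sqrt{52} - 12\right) + 8\right) \left(\left(-3\right) \left(- \frac{1}{5}\right)\right) = \left(\left(2 \sqrt{13} - 12\right) + 8\right) \frac{3}{5} = \left(\left(-12 + 2 \sqrt{13}\right) + 8\right) \frac{3}{5} = \left(-4 + 2 \sqrt{13}\right) \frac{3}{5} = - \frac{12}{5} + \frac{6 \sqrt{13}}{5}$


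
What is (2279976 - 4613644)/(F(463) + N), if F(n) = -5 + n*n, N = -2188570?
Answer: 1166834/987103 ≈ 1.1821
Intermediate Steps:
F(n) = -5 + n²
(2279976 - 4613644)/(F(463) + N) = (2279976 - 4613644)/((-5 + 463²) - 2188570) = -2333668/((-5 + 214369) - 2188570) = -2333668/(214364 - 2188570) = -2333668/(-1974206) = -2333668*(-1/1974206) = 1166834/987103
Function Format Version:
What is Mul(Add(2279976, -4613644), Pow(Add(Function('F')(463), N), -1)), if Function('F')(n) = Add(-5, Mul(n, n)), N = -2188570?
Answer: Rational(1166834, 987103) ≈ 1.1821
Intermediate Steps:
Function('F')(n) = Add(-5, Pow(n, 2))
Mul(Add(2279976, -4613644), Pow(Add(Function('F')(463), N), -1)) = Mul(Add(2279976, -4613644), Pow(Add(Add(-5, Pow(463, 2)), -2188570), -1)) = Mul(-2333668, Pow(Add(Add(-5, 214369), -2188570), -1)) = Mul(-2333668, Pow(Add(214364, -2188570), -1)) = Mul(-2333668, Pow(-1974206, -1)) = Mul(-2333668, Rational(-1, 1974206)) = Rational(1166834, 987103)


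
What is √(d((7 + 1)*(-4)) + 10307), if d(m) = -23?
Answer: 2*√2571 ≈ 101.41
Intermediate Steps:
√(d((7 + 1)*(-4)) + 10307) = √(-23 + 10307) = √10284 = 2*√2571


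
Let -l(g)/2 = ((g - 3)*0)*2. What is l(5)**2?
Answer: 0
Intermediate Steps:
l(g) = 0 (l(g) = -2*(g - 3)*0*2 = -2*(-3 + g)*0*2 = -0*2 = -2*0 = 0)
l(5)**2 = 0**2 = 0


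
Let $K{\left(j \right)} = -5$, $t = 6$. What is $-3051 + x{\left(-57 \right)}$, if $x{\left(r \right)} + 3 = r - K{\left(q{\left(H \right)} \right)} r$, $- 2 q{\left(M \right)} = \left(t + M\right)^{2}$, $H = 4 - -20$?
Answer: $-3396$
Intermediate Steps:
$H = 24$ ($H = 4 + 20 = 24$)
$q{\left(M \right)} = - \frac{\left(6 + M\right)^{2}}{2}$
$x{\left(r \right)} = -3 + 6 r$ ($x{\left(r \right)} = -3 + \left(r - - 5 r\right) = -3 + \left(r + 5 r\right) = -3 + 6 r$)
$-3051 + x{\left(-57 \right)} = -3051 + \left(-3 + 6 \left(-57\right)\right) = -3051 - 345 = -3396$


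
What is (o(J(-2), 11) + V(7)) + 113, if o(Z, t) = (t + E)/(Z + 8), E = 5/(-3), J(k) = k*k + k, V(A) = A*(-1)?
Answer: 1604/15 ≈ 106.93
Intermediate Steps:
V(A) = -A
J(k) = k + k² (J(k) = k² + k = k + k²)
E = -5/3 (E = 5*(-⅓) = -5/3 ≈ -1.6667)
o(Z, t) = (-5/3 + t)/(8 + Z) (o(Z, t) = (t - 5/3)/(Z + 8) = (-5/3 + t)/(8 + Z))
(o(J(-2), 11) + V(7)) + 113 = ((-5/3 + 11)/(8 - 2*(1 - 2)) - 1*7) + 113 = ((28/3)/(8 - 2*(-1)) - 7) + 113 = ((28/3)/(8 + 2) - 7) + 113 = ((28/3)/10 - 7) + 113 = ((⅒)*(28/3) - 7) + 113 = (14/15 - 7) + 113 = -91/15 + 113 = 1604/15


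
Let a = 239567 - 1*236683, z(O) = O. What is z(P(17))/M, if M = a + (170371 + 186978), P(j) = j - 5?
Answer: 12/360233 ≈ 3.3312e-5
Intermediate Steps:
P(j) = -5 + j
a = 2884 (a = 239567 - 236683 = 2884)
M = 360233 (M = 2884 + (170371 + 186978) = 2884 + 357349 = 360233)
z(P(17))/M = (-5 + 17)/360233 = 12*(1/360233) = 12/360233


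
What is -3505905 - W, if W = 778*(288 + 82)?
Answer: -3793765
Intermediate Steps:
W = 287860 (W = 778*370 = 287860)
-3505905 - W = -3505905 - 1*287860 = -3505905 - 287860 = -3793765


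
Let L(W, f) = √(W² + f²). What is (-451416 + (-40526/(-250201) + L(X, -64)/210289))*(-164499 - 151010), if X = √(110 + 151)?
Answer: 35635067487641810/250201 - 315509*√4357/210289 ≈ 1.4243e+11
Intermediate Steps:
X = 3*√29 (X = √261 = 3*√29 ≈ 16.155)
(-451416 + (-40526/(-250201) + L(X, -64)/210289))*(-164499 - 151010) = (-451416 + (-40526/(-250201) + √((3*√29)² + (-64)²)/210289))*(-164499 - 151010) = (-451416 + (-40526*(-1/250201) + √(261 + 4096)*(1/210289)))*(-315509) = (-451416 + (40526/250201 + √4357*(1/210289)))*(-315509) = (-451416 + (40526/250201 + √4357/210289))*(-315509) = (-112944694090/250201 + √4357/210289)*(-315509) = 35635067487641810/250201 - 315509*√4357/210289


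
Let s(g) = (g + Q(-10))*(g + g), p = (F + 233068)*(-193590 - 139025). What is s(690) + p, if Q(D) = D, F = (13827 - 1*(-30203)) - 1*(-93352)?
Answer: -123216288350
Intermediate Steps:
F = 137382 (F = (13827 + 30203) + 93352 = 44030 + 93352 = 137382)
p = -123217226750 (p = (137382 + 233068)*(-193590 - 139025) = 370450*(-332615) = -123217226750)
s(g) = 2*g*(-10 + g) (s(g) = (g - 10)*(g + g) = (-10 + g)*(2*g) = 2*g*(-10 + g))
s(690) + p = 2*690*(-10 + 690) - 123217226750 = 2*690*680 - 123217226750 = 938400 - 123217226750 = -123216288350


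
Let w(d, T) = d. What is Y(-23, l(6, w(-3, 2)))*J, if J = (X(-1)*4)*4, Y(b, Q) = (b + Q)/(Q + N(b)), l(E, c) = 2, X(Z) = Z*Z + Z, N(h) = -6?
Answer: 0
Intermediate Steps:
X(Z) = Z + Z² (X(Z) = Z² + Z = Z + Z²)
Y(b, Q) = (Q + b)/(-6 + Q) (Y(b, Q) = (b + Q)/(Q - 6) = (Q + b)/(-6 + Q))
J = 0 (J = (-(1 - 1)*4)*4 = (-1*0*4)*4 = (0*4)*4 = 0*4 = 0)
Y(-23, l(6, w(-3, 2)))*J = ((2 - 23)/(-6 + 2))*0 = (-21/(-4))*0 = -¼*(-21)*0 = (21/4)*0 = 0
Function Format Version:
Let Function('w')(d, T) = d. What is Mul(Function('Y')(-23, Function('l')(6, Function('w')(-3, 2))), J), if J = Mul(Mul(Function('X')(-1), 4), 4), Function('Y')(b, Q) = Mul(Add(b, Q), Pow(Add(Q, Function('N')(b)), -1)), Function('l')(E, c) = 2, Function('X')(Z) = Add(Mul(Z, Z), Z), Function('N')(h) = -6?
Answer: 0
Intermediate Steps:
Function('X')(Z) = Add(Z, Pow(Z, 2)) (Function('X')(Z) = Add(Pow(Z, 2), Z) = Add(Z, Pow(Z, 2)))
Function('Y')(b, Q) = Mul(Pow(Add(-6, Q), -1), Add(Q, b)) (Function('Y')(b, Q) = Mul(Add(b, Q), Pow(Add(Q, -6), -1)) = Mul(Add(Q, b), Pow(Add(-6, Q), -1)) = Mul(Pow(Add(-6, Q), -1), Add(Q, b)))
J = 0 (J = Mul(Mul(Mul(-1, Add(1, -1)), 4), 4) = Mul(Mul(Mul(-1, 0), 4), 4) = Mul(Mul(0, 4), 4) = Mul(0, 4) = 0)
Mul(Function('Y')(-23, Function('l')(6, Function('w')(-3, 2))), J) = Mul(Mul(Pow(Add(-6, 2), -1), Add(2, -23)), 0) = Mul(Mul(Pow(-4, -1), -21), 0) = Mul(Mul(Rational(-1, 4), -21), 0) = Mul(Rational(21, 4), 0) = 0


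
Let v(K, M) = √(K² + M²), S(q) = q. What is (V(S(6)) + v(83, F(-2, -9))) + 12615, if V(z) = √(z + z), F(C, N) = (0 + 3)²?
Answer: 12615 + √6970 + 2*√3 ≈ 12702.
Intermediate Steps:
F(C, N) = 9 (F(C, N) = 3² = 9)
V(z) = √2*√z (V(z) = √(2*z) = √2*√z)
(V(S(6)) + v(83, F(-2, -9))) + 12615 = (√2*√6 + √(83² + 9²)) + 12615 = (2*√3 + √(6889 + 81)) + 12615 = (2*√3 + √6970) + 12615 = (√6970 + 2*√3) + 12615 = 12615 + √6970 + 2*√3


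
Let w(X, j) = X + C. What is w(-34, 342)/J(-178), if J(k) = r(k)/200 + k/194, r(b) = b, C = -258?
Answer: 2832400/17533 ≈ 161.55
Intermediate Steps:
J(k) = 197*k/19400 (J(k) = k/200 + k/194 = 197*k/19400)
w(X, j) = -258 + X (w(X, j) = X - 258 = -258 + X)
w(-34, 342)/J(-178) = (-258 - 34)/(((197/19400)*(-178))) = -292/(-17533/9700) = -292*(-9700/17533) = 2832400/17533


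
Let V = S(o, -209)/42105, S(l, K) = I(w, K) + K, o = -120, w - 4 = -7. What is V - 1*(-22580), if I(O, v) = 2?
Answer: 316910231/14035 ≈ 22580.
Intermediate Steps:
w = -3 (w = 4 - 7 = -3)
S(l, K) = 2 + K
V = -69/14035 (V = (2 - 209)/42105 = -207*1/42105 = -69/14035 ≈ -0.0049163)
V - 1*(-22580) = -69/14035 - 1*(-22580) = -69/14035 + 22580 = 316910231/14035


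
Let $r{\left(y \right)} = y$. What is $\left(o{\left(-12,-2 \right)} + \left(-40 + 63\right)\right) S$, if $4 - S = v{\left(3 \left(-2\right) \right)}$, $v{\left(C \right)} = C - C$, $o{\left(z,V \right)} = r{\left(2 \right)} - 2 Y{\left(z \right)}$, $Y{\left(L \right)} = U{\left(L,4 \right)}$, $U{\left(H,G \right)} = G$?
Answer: $68$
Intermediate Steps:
$Y{\left(L \right)} = 4$
$o{\left(z,V \right)} = -6$ ($o{\left(z,V \right)} = 2 - 8 = -6$)
$v{\left(C \right)} = 0$
$S = 4$ ($S = 4 - 0 = 4 + 0 = 4$)
$\left(o{\left(-12,-2 \right)} + \left(-40 + 63\right)\right) S = \left(-6 + \left(-40 + 63\right)\right) 4 = \left(-6 + 23\right) 4 = 17 \cdot 4 = 68$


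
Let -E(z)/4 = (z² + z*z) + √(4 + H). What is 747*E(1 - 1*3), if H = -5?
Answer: -23904 - 2988*I ≈ -23904.0 - 2988.0*I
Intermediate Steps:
E(z) = -8*z² - 4*I (E(z) = -4*((z² + z*z) + √(4 - 5)) = -4*((z² + z²) + √(-1)) = -4*(2*z² + I) = -4*(I + 2*z²) = -8*z² - 4*I)
747*E(1 - 1*3) = 747*(-8*(1 - 1*3)² - 4*I) = 747*(-8*(1 - 3)² - 4*I) = 747*(-8*(-2)² - 4*I) = 747*(-8*4 - 4*I) = 747*(-32 - 4*I) = -23904 - 2988*I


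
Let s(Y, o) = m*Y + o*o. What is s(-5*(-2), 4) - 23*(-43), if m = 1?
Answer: 1015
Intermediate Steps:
s(Y, o) = Y + o**2 (s(Y, o) = 1*Y + o*o = Y + o**2)
s(-5*(-2), 4) - 23*(-43) = (-5*(-2) + 4**2) - 23*(-43) = (10 + 16) + 989 = 26 + 989 = 1015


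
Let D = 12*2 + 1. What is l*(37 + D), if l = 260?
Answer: 16120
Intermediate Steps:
D = 25 (D = 24 + 1 = 25)
l*(37 + D) = 260*(37 + 25) = 260*62 = 16120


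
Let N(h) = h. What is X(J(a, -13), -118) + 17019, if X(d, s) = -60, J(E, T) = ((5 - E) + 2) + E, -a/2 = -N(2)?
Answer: 16959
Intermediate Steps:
a = 4 (a = -(-2)*2 = -2*(-2) = 4)
J(E, T) = 7 (J(E, T) = (7 - E) + E = 7)
X(J(a, -13), -118) + 17019 = -60 + 17019 = 16959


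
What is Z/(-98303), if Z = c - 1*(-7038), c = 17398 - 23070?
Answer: -1366/98303 ≈ -0.013896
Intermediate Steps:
c = -5672
Z = 1366 (Z = -5672 - 1*(-7038) = -5672 + 7038 = 1366)
Z/(-98303) = 1366/(-98303) = 1366*(-1/98303) = -1366/98303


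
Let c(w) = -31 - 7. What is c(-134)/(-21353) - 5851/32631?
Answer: -123696425/696769743 ≈ -0.17753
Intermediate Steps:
c(w) = -38
c(-134)/(-21353) - 5851/32631 = -38/(-21353) - 5851/32631 = -38*(-1/21353) - 5851*1/32631 = 38/21353 - 5851/32631 = -123696425/696769743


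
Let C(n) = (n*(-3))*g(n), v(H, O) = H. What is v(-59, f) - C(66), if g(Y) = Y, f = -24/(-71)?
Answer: 13009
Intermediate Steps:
f = 24/71 (f = -24*(-1/71) = 24/71 ≈ 0.33803)
C(n) = -3*n² (C(n) = (n*(-3))*n = (-3*n)*n = -3*n²)
v(-59, f) - C(66) = -59 - (-3)*66² = -59 - (-3)*4356 = -59 - 1*(-13068) = -59 + 13068 = 13009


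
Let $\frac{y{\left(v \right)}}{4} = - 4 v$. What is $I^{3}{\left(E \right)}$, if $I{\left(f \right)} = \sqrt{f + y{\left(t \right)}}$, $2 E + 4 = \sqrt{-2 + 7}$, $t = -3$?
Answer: $\frac{\sqrt{2} \left(92 + \sqrt{5}\right)^{\frac{3}{2}}}{4} \approx 323.43$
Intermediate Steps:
$y{\left(v \right)} = - 16 v$ ($y{\left(v \right)} = 4 \left(- 4 v\right) = - 16 v$)
$E = -2 + \frac{\sqrt{5}}{2}$ ($E = -2 + \frac{\sqrt{-2 + 7}}{2} = -2 + \frac{\sqrt{5}}{2} \approx -0.88197$)
$I{\left(f \right)} = \sqrt{48 + f}$ ($I{\left(f \right)} = \sqrt{f - -48} = \sqrt{f + 48} = \sqrt{48 + f}$)
$I^{3}{\left(E \right)} = \left(\sqrt{48 - \left(2 - \frac{\sqrt{5}}{2}\right)}\right)^{3} = \left(\sqrt{46 + \frac{\sqrt{5}}{2}}\right)^{3} = \left(46 + \frac{\sqrt{5}}{2}\right)^{\frac{3}{2}}$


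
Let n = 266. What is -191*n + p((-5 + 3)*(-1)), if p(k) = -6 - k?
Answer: -50814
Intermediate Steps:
-191*n + p((-5 + 3)*(-1)) = -191*266 + (-6 - (-5 + 3)*(-1)) = -50806 + (-6 - (-2)*(-1)) = -50806 + (-6 - 1*2) = -50806 + (-6 - 2) = -50806 - 8 = -50814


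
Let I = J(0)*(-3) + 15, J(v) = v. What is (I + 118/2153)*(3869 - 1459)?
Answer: 78115330/2153 ≈ 36282.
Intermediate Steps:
I = 15 (I = 0*(-3) + 15 = 0 + 15 = 15)
(I + 118/2153)*(3869 - 1459) = (15 + 118/2153)*(3869 - 1459) = (15 + 118*(1/2153))*2410 = (15 + 118/2153)*2410 = (32413/2153)*2410 = 78115330/2153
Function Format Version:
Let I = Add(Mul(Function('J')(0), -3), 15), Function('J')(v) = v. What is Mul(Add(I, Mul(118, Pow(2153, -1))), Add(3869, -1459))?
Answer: Rational(78115330, 2153) ≈ 36282.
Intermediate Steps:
I = 15 (I = Add(Mul(0, -3), 15) = Add(0, 15) = 15)
Mul(Add(I, Mul(118, Pow(2153, -1))), Add(3869, -1459)) = Mul(Add(15, Mul(118, Pow(2153, -1))), Add(3869, -1459)) = Mul(Add(15, Mul(118, Rational(1, 2153))), 2410) = Mul(Add(15, Rational(118, 2153)), 2410) = Mul(Rational(32413, 2153), 2410) = Rational(78115330, 2153)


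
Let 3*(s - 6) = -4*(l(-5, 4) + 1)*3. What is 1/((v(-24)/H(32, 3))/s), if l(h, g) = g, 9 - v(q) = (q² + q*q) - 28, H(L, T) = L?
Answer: 448/1115 ≈ 0.40179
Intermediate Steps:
v(q) = 37 - 2*q² (v(q) = 9 - ((q² + q*q) - 28) = 9 - ((q² + q²) - 28) = 9 - (2*q² - 28) = 9 - (-28 + 2*q²) = 9 + (28 - 2*q²) = 37 - 2*q²)
s = -14 (s = 6 + (-4*(4 + 1)*3)/3 = 6 + (-4*5*3)/3 = 6 + (-20*3)/3 = 6 + (⅓)*(-60) = 6 - 20 = -14)
1/((v(-24)/H(32, 3))/s) = 1/(((37 - 2*(-24)²)/32)/(-14)) = 1/(((37 - 2*576)*(1/32))*(-1/14)) = 1/(((37 - 1152)*(1/32))*(-1/14)) = 1/(-1115*1/32*(-1/14)) = 1/(-1115/32*(-1/14)) = 1/(1115/448) = 448/1115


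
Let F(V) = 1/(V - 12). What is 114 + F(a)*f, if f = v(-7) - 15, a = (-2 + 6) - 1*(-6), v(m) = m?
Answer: 125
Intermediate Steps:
a = 10 (a = 4 + 6 = 10)
F(V) = 1/(-12 + V)
f = -22 (f = -7 - 15 = -22)
114 + F(a)*f = 114 - 22/(-12 + 10) = 114 - 22/(-2) = 114 - 1/2*(-22) = 114 + 11 = 125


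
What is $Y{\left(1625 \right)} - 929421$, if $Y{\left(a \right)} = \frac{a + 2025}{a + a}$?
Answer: $- \frac{60412292}{65} \approx -9.2942 \cdot 10^{5}$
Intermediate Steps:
$Y{\left(a \right)} = \frac{2025 + a}{2 a}$
$Y{\left(1625 \right)} - 929421 = \frac{2025 + 1625}{2 \cdot 1625} - 929421 = \frac{1}{2} \cdot \frac{1}{1625} \cdot 3650 - 929421 = \frac{73}{65} - 929421 = - \frac{60412292}{65}$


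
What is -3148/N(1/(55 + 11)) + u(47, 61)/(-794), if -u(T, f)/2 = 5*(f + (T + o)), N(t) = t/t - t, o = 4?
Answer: -82447496/25805 ≈ -3195.0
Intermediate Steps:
N(t) = 1 - t
u(T, f) = -40 - 10*T - 10*f (u(T, f) = -10*(f + (T + 4)) = -10*(f + (4 + T)) = -10*(4 + T + f) = -2*(20 + 5*T + 5*f) = -40 - 10*T - 10*f)
-3148/N(1/(55 + 11)) + u(47, 61)/(-794) = -3148/(1 - 1/(55 + 11)) + (-40 - 10*47 - 10*61)/(-794) = -3148/(1 - 1/66) + (-40 - 470 - 610)*(-1/794) = -3148/(1 - 1*1/66) - 1120*(-1/794) = -3148/(1 - 1/66) + 560/397 = -3148/65/66 + 560/397 = -3148*66/65 + 560/397 = -207768/65 + 560/397 = -82447496/25805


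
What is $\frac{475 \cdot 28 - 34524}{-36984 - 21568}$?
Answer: $\frac{2653}{7319} \approx 0.36248$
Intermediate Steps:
$\frac{475 \cdot 28 - 34524}{-36984 - 21568} = \frac{13300 - 34524}{-36984 - 21568} = - \frac{21224}{-36984 - 21568} = - \frac{21224}{-58552} = \left(-21224\right) \left(- \frac{1}{58552}\right) = \frac{2653}{7319}$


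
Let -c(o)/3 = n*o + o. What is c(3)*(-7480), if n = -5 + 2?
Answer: -134640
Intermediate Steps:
n = -3
c(o) = 6*o (c(o) = -3*(-3*o + o) = -(-6)*o = 6*o)
c(3)*(-7480) = (6*3)*(-7480) = 18*(-7480) = -134640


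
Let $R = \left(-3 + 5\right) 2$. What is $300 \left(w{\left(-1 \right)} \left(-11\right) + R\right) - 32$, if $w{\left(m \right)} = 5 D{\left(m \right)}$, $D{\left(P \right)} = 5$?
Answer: $-81332$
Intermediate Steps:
$w{\left(m \right)} = 25$ ($w{\left(m \right)} = 5 \cdot 5 = 25$)
$R = 4$ ($R = 2 \cdot 2 = 4$)
$300 \left(w{\left(-1 \right)} \left(-11\right) + R\right) - 32 = 300 \left(25 \left(-11\right) + 4\right) - 32 = 300 \left(-275 + 4\right) - 32 = 300 \left(-271\right) - 32 = -81300 - 32 = -81332$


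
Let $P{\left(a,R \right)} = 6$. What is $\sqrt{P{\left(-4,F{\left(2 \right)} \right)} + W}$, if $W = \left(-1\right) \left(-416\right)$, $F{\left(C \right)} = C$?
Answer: $\sqrt{422} \approx 20.543$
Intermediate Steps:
$W = 416$
$\sqrt{P{\left(-4,F{\left(2 \right)} \right)} + W} = \sqrt{6 + 416} = \sqrt{422}$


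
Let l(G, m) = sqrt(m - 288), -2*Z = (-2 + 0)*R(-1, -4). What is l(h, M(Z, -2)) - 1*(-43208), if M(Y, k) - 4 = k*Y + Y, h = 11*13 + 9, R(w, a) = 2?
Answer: 43208 + I*sqrt(286) ≈ 43208.0 + 16.912*I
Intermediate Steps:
h = 152 (h = 143 + 9 = 152)
Z = 2 (Z = -(-2 + 0)*2/2 = -(-1)*2 = -1/2*(-4) = 2)
M(Y, k) = 4 + Y + Y*k (M(Y, k) = 4 + (k*Y + Y) = 4 + (Y*k + Y) = 4 + (Y + Y*k) = 4 + Y + Y*k)
l(G, m) = sqrt(-288 + m)
l(h, M(Z, -2)) - 1*(-43208) = sqrt(-288 + (4 + 2 + 2*(-2))) - 1*(-43208) = sqrt(-288 + (4 + 2 - 4)) + 43208 = sqrt(-288 + 2) + 43208 = sqrt(-286) + 43208 = I*sqrt(286) + 43208 = 43208 + I*sqrt(286)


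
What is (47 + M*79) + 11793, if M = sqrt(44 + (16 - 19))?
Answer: 11840 + 79*sqrt(41) ≈ 12346.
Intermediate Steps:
M = sqrt(41) (M = sqrt(44 - 3) = sqrt(41) ≈ 6.4031)
(47 + M*79) + 11793 = (47 + sqrt(41)*79) + 11793 = (47 + 79*sqrt(41)) + 11793 = 11840 + 79*sqrt(41)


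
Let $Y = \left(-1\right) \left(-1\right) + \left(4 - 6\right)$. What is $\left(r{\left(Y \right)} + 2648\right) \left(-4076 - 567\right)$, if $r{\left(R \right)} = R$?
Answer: $-12290021$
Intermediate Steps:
$Y = -1$ ($Y = 1 + \left(4 - 6\right) = 1 - 2 = -1$)
$\left(r{\left(Y \right)} + 2648\right) \left(-4076 - 567\right) = \left(-1 + 2648\right) \left(-4076 - 567\right) = 2647 \left(-4643\right) = -12290021$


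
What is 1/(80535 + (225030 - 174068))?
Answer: 1/131497 ≈ 7.6047e-6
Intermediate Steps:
1/(80535 + (225030 - 174068)) = 1/(80535 + 50962) = 1/131497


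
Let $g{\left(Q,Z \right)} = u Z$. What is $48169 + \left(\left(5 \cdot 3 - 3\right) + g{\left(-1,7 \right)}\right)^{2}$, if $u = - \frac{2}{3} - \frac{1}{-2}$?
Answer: $\frac{1738309}{36} \approx 48286.0$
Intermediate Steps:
$u = - \frac{1}{6}$ ($u = \left(-2\right) \frac{1}{3} - - \frac{1}{2} = - \frac{2}{3} + \frac{1}{2} = - \frac{1}{6} \approx -0.16667$)
$g{\left(Q,Z \right)} = - \frac{Z}{6}$
$48169 + \left(\left(5 \cdot 3 - 3\right) + g{\left(-1,7 \right)}\right)^{2} = 48169 + \left(\left(5 \cdot 3 - 3\right) - \frac{7}{6}\right)^{2} = 48169 + \left(\left(15 - 3\right) - \frac{7}{6}\right)^{2} = 48169 + \left(12 - \frac{7}{6}\right)^{2} = 48169 + \left(\frac{65}{6}\right)^{2} = 48169 + \frac{4225}{36} = \frac{1738309}{36}$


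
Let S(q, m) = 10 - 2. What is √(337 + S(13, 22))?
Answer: √345 ≈ 18.574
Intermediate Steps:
S(q, m) = 8
√(337 + S(13, 22)) = √(337 + 8) = √345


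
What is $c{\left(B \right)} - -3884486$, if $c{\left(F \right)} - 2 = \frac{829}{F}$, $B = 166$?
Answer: $\frac{644825837}{166} \approx 3.8845 \cdot 10^{6}$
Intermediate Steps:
$c{\left(F \right)} = 2 + \frac{829}{F}$
$c{\left(B \right)} - -3884486 = \left(2 + \frac{829}{166}\right) - -3884486 = \left(2 + 829 \cdot \frac{1}{166}\right) + 3884486 = \left(2 + \frac{829}{166}\right) + 3884486 = \frac{1161}{166} + 3884486 = \frac{644825837}{166}$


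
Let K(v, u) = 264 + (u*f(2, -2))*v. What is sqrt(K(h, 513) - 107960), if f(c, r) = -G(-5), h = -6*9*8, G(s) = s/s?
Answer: 16*sqrt(445) ≈ 337.52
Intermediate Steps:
G(s) = 1
h = -432 (h = -54*8 = -432)
f(c, r) = -1 (f(c, r) = -1*1 = -1)
K(v, u) = 264 - u*v (K(v, u) = 264 + (u*(-1))*v = 264 + (-u)*v = 264 - u*v)
sqrt(K(h, 513) - 107960) = sqrt((264 - 1*513*(-432)) - 107960) = sqrt((264 + 221616) - 107960) = sqrt(221880 - 107960) = sqrt(113920) = 16*sqrt(445)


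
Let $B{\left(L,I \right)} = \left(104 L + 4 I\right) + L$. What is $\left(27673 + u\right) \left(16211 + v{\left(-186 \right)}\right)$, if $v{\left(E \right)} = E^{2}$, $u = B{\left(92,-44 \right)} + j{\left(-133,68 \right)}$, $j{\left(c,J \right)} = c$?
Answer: $1881078368$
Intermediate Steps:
$B{\left(L,I \right)} = 4 I + 105 L$ ($B{\left(L,I \right)} = \left(4 I + 104 L\right) + L = 4 I + 105 L$)
$u = 9351$ ($u = \left(4 \left(-44\right) + 105 \cdot 92\right) - 133 = \left(-176 + 9660\right) - 133 = 9484 - 133 = 9351$)
$\left(27673 + u\right) \left(16211 + v{\left(-186 \right)}\right) = \left(27673 + 9351\right) \left(16211 + \left(-186\right)^{2}\right) = 37024 \left(16211 + 34596\right) = 37024 \cdot 50807 = 1881078368$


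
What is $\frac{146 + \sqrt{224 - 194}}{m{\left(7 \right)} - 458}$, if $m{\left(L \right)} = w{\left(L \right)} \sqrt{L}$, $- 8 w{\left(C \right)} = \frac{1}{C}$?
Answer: $- \frac{29956864}{93974271} - \frac{205184 \sqrt{30}}{93974271} + \frac{8 \sqrt{210}}{93974271} + \frac{1168 \sqrt{7}}{93974271} \approx -0.3307$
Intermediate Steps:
$w{\left(C \right)} = - \frac{1}{8 C}$
$m{\left(L \right)} = - \frac{1}{8 \sqrt{L}}$ ($m{\left(L \right)} = - \frac{1}{8 L} \sqrt{L} = - \frac{1}{8 \sqrt{L}}$)
$\frac{146 + \sqrt{224 - 194}}{m{\left(7 \right)} - 458} = \frac{146 + \sqrt{224 - 194}}{- \frac{1}{8 \sqrt{7}} - 458} = \frac{146 + \sqrt{30}}{- \frac{\frac{1}{7} \sqrt{7}}{8} - 458} = \frac{146 + \sqrt{30}}{- \frac{\sqrt{7}}{56} - 458} = \frac{146 + \sqrt{30}}{-458 - \frac{\sqrt{7}}{56}}$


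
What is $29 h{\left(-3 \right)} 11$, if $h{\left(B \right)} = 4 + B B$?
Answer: $4147$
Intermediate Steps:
$h{\left(B \right)} = 4 + B^{2}$
$29 h{\left(-3 \right)} 11 = 29 \left(4 + \left(-3\right)^{2}\right) 11 = 29 \left(4 + 9\right) 11 = 29 \cdot 13 \cdot 11 = 377 \cdot 11 = 4147$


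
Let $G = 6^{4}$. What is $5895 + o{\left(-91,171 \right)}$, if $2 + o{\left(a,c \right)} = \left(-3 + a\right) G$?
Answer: $-115931$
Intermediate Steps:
$G = 1296$
$o{\left(a,c \right)} = -3890 + 1296 a$ ($o{\left(a,c \right)} = -2 + \left(-3 + a\right) 1296 = -2 + \left(-3888 + 1296 a\right) = -3890 + 1296 a$)
$5895 + o{\left(-91,171 \right)} = 5895 + \left(-3890 + 1296 \left(-91\right)\right) = 5895 - 121826 = -115931$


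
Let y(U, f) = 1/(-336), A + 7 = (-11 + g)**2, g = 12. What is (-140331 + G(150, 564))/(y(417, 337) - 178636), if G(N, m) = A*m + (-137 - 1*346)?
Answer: 48450528/60021697 ≈ 0.80722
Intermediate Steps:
A = -6 (A = -7 + (-11 + 12)**2 = -7 + 1**2 = -7 + 1 = -6)
y(U, f) = -1/336
G(N, m) = -483 - 6*m (G(N, m) = -6*m + (-137 - 1*346) = -6*m + (-137 - 346) = -6*m - 483 = -483 - 6*m)
(-140331 + G(150, 564))/(y(417, 337) - 178636) = (-140331 + (-483 - 6*564))/(-1/336 - 178636) = (-140331 + (-483 - 3384))/(-60021697/336) = (-140331 - 3867)*(-336/60021697) = -144198*(-336/60021697) = 48450528/60021697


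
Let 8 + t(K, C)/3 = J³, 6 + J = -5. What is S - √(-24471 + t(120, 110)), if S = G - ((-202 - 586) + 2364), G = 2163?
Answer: 587 - 2*I*√7122 ≈ 587.0 - 168.78*I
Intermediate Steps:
J = -11 (J = -6 - 5 = -11)
t(K, C) = -4017 (t(K, C) = -24 + 3*(-11)³ = -24 + 3*(-1331) = -24 - 3993 = -4017)
S = 587 (S = 2163 - ((-202 - 586) + 2364) = 2163 - (-788 + 2364) = 2163 - 1*1576 = 2163 - 1576 = 587)
S - √(-24471 + t(120, 110)) = 587 - √(-24471 - 4017) = 587 - √(-28488) = 587 - 2*I*√7122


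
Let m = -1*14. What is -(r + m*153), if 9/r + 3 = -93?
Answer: 68547/32 ≈ 2142.1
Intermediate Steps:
r = -3/32 (r = 9/(-3 - 93) = 9/(-96) = 9*(-1/96) = -3/32 ≈ -0.093750)
m = -14
-(r + m*153) = -(-3/32 - 14*153) = -(-3/32 - 2142) = -1*(-68547/32) = 68547/32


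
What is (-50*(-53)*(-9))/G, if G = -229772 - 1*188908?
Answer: 265/4652 ≈ 0.056965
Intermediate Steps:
G = -418680 (G = -229772 - 188908 = -418680)
(-50*(-53)*(-9))/G = (-50*(-53)*(-9))/(-418680) = (2650*(-9))*(-1/418680) = -23850*(-1/418680) = 265/4652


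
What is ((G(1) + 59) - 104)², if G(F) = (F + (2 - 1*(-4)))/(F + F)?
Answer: 6889/4 ≈ 1722.3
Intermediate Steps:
G(F) = (6 + F)/(2*F) (G(F) = (F + (2 + 4))/((2*F)) = (F + 6)*(1/(2*F)) = (6 + F)*(1/(2*F)) = (6 + F)/(2*F))
((G(1) + 59) - 104)² = (((½)*(6 + 1)/1 + 59) - 104)² = (((½)*1*7 + 59) - 104)² = ((7/2 + 59) - 104)² = (125/2 - 104)² = (-83/2)² = 6889/4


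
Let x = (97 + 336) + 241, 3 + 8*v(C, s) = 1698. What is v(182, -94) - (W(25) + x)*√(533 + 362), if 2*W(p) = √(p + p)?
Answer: 1695/8 - 674*√895 - 5*√1790/2 ≈ -20058.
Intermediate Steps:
W(p) = √2*√p/2 (W(p) = √(p + p)/2 = √(2*p)/2 = (√2*√p)/2 = √2*√p/2)
v(C, s) = 1695/8 (v(C, s) = -3/8 + (⅛)*1698 = -3/8 + 849/4 = 1695/8)
x = 674 (x = 433 + 241 = 674)
v(182, -94) - (W(25) + x)*√(533 + 362) = 1695/8 - (√2*√25/2 + 674)*√(533 + 362) = 1695/8 - ((½)*√2*5 + 674)*√895 = 1695/8 - (5*√2/2 + 674)*√895 = 1695/8 - (674 + 5*√2/2)*√895 = 1695/8 - √895*(674 + 5*√2/2)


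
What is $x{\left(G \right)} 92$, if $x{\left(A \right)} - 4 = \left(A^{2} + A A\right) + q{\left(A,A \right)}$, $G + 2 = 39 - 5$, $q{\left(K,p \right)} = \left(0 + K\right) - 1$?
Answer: $191636$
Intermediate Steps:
$q{\left(K,p \right)} = -1 + K$ ($q{\left(K,p \right)} = K - 1 = -1 + K$)
$G = 32$ ($G = -2 + \left(39 - 5\right) = -2 + 34 = 32$)
$x{\left(A \right)} = 3 + A + 2 A^{2}$ ($x{\left(A \right)} = 4 + \left(\left(A^{2} + A A\right) + \left(-1 + A\right)\right) = 4 + \left(\left(A^{2} + A^{2}\right) + \left(-1 + A\right)\right) = 4 + \left(2 A^{2} + \left(-1 + A\right)\right) = 4 + \left(-1 + A + 2 A^{2}\right) = 3 + A + 2 A^{2}$)
$x{\left(G \right)} 92 = \left(3 + 32 + 2 \cdot 32^{2}\right) 92 = \left(3 + 32 + 2 \cdot 1024\right) 92 = \left(3 + 32 + 2048\right) 92 = 2083 \cdot 92 = 191636$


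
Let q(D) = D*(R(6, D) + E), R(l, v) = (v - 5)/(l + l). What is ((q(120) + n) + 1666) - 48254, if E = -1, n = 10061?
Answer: -35497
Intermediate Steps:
R(l, v) = (-5 + v)/(2*l) (R(l, v) = (-5 + v)/((2*l)) = (-5 + v)*(1/(2*l)) = (-5 + v)/(2*l))
q(D) = D*(-17/12 + D/12) (q(D) = D*((1/2)*(-5 + D)/6 - 1) = D*((1/2)*(1/6)*(-5 + D) - 1) = D*((-5/12 + D/12) - 1) = D*(-17/12 + D/12))
((q(120) + n) + 1666) - 48254 = (((1/12)*120*(-17 + 120) + 10061) + 1666) - 48254 = (((1/12)*120*103 + 10061) + 1666) - 48254 = ((1030 + 10061) + 1666) - 48254 = (11091 + 1666) - 48254 = 12757 - 48254 = -35497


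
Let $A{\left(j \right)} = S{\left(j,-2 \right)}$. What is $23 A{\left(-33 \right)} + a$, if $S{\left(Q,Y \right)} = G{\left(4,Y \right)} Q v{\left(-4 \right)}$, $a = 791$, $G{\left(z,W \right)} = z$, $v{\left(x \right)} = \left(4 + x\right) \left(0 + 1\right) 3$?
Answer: $791$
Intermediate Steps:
$v{\left(x \right)} = 12 + 3 x$ ($v{\left(x \right)} = \left(4 + x\right) 1 \cdot 3 = \left(4 + x\right) 3 = 12 + 3 x$)
$S{\left(Q,Y \right)} = 0$ ($S{\left(Q,Y \right)} = 4 Q \left(12 + 3 \left(-4\right)\right) = 4 Q \left(12 - 12\right) = 4 Q 0 = 0$)
$A{\left(j \right)} = 0$
$23 A{\left(-33 \right)} + a = 23 \cdot 0 + 791 = 0 + 791 = 791$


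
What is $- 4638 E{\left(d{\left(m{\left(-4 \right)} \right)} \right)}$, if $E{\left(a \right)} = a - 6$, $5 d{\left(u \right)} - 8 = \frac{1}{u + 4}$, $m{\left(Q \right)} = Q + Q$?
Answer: $\frac{206391}{10} \approx 20639.0$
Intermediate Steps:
$m{\left(Q \right)} = 2 Q$
$d{\left(u \right)} = \frac{8}{5} + \frac{1}{5 \left(4 + u\right)}$ ($d{\left(u \right)} = \frac{8}{5} + \frac{1}{5 \left(u + 4\right)} = \frac{8}{5} + \frac{1}{5 \left(4 + u\right)}$)
$E{\left(a \right)} = -6 + a$ ($E{\left(a \right)} = a - 6 = -6 + a$)
$- 4638 E{\left(d{\left(m{\left(-4 \right)} \right)} \right)} = - 4638 \left(-6 + \frac{33 + 8 \cdot 2 \left(-4\right)}{5 \left(4 + 2 \left(-4\right)\right)}\right) = - 4638 \left(-6 + \frac{33 + 8 \left(-8\right)}{5 \left(4 - 8\right)}\right) = - 4638 \left(-6 + \frac{33 - 64}{5 \left(-4\right)}\right) = - 4638 \left(-6 + \frac{1}{5} \left(- \frac{1}{4}\right) \left(-31\right)\right) = - 4638 \left(-6 + \frac{31}{20}\right) = \left(-4638\right) \left(- \frac{89}{20}\right) = \frac{206391}{10}$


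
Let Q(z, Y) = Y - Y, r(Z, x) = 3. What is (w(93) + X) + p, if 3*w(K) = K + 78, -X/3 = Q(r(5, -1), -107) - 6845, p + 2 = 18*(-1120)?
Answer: 430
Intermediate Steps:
p = -20162 (p = -2 + 18*(-1120) = -2 - 20160 = -20162)
Q(z, Y) = 0
X = 20535 (X = -3*(0 - 6845) = -3*(-6845) = 20535)
w(K) = 26 + K/3 (w(K) = (K + 78)/3 = (78 + K)/3 = 26 + K/3)
(w(93) + X) + p = ((26 + (1/3)*93) + 20535) - 20162 = ((26 + 31) + 20535) - 20162 = (57 + 20535) - 20162 = 20592 - 20162 = 430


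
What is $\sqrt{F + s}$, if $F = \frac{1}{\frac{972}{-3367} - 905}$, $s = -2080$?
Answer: $\frac{13 i \sqrt{114350291908581}}{3048107} \approx 45.607 i$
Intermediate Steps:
$F = - \frac{3367}{3048107}$ ($F = \frac{1}{972 \left(- \frac{1}{3367}\right) - 905} = \frac{1}{- \frac{972}{3367} - 905} = \frac{1}{- \frac{3048107}{3367}} = - \frac{3367}{3048107} \approx -0.0011046$)
$\sqrt{F + s} = \sqrt{- \frac{3367}{3048107} - 2080} = \sqrt{- \frac{6340065927}{3048107}} = \frac{13 i \sqrt{114350291908581}}{3048107}$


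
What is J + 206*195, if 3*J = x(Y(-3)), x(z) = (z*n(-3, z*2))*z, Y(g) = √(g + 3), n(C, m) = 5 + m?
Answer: 40170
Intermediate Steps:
Y(g) = √(3 + g)
x(z) = z²*(5 + 2*z) (x(z) = (z*(5 + z*2))*z = (z*(5 + 2*z))*z = z²*(5 + 2*z))
J = 0 (J = ((√(3 - 3))²*(5 + 2*√(3 - 3)))/3 = ((√0)²*(5 + 2*√0))/3 = (0²*(5 + 2*0))/3 = (0*(5 + 0))/3 = (0*5)/3 = (⅓)*0 = 0)
J + 206*195 = 0 + 206*195 = 0 + 40170 = 40170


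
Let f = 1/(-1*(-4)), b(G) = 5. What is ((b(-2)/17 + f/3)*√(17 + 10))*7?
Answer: 539*√3/68 ≈ 13.729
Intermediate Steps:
f = ¼ (f = 1/4 = 1*(¼) = ¼ ≈ 0.25000)
((b(-2)/17 + f/3)*√(17 + 10))*7 = ((5/17 + (¼)/3)*√(17 + 10))*7 = ((5*(1/17) + (¼)*(⅓))*√27)*7 = ((5/17 + 1/12)*(3*√3))*7 = (77*(3*√3)/204)*7 = (77*√3/68)*7 = 539*√3/68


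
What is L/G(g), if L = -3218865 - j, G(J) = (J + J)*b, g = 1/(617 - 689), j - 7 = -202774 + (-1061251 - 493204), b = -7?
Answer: -52619148/7 ≈ -7.5170e+6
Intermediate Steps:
j = -1757222 (j = 7 + (-202774 + (-1061251 - 493204)) = 7 + (-202774 - 1554455) = 7 - 1757229 = -1757222)
g = -1/72 (g = 1/(-72) = -1/72 ≈ -0.013889)
G(J) = -14*J (G(J) = (J + J)*(-7) = (2*J)*(-7) = -14*J)
L = -1461643 (L = -3218865 - 1*(-1757222) = -3218865 + 1757222 = -1461643)
L/G(g) = -1461643/((-14*(-1/72))) = -1461643/7/36 = -1461643*36/7 = -52619148/7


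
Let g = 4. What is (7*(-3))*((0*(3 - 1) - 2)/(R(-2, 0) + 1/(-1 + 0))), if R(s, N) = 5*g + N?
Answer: 42/19 ≈ 2.2105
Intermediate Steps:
R(s, N) = 20 + N (R(s, N) = 5*4 + N = 20 + N)
(7*(-3))*((0*(3 - 1) - 2)/(R(-2, 0) + 1/(-1 + 0))) = (7*(-3))*((0*(3 - 1) - 2)/((20 + 0) + 1/(-1 + 0))) = -21*(0*2 - 2)/(20 + 1/(-1)) = -21*(0 - 2)/(20 - 1) = -(-42)/19 = -21*(-2/19) = 42/19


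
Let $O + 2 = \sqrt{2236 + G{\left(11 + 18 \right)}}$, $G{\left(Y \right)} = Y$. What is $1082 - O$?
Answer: $1084 - \sqrt{2265} \approx 1036.4$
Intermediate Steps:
$O = -2 + \sqrt{2265}$ ($O = -2 + \sqrt{2236 + \left(11 + 18\right)} = -2 + \sqrt{2236 + 29} = -2 + \sqrt{2265} \approx 45.592$)
$1082 - O = 1082 - \left(-2 + \sqrt{2265}\right) = 1082 + \left(2 - \sqrt{2265}\right) = 1084 - \sqrt{2265}$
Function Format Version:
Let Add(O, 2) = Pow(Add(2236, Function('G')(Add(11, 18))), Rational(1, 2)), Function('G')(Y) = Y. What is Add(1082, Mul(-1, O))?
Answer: Add(1084, Mul(-1, Pow(2265, Rational(1, 2)))) ≈ 1036.4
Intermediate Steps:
O = Add(-2, Pow(2265, Rational(1, 2))) (O = Add(-2, Pow(Add(2236, Add(11, 18)), Rational(1, 2))) = Add(-2, Pow(Add(2236, 29), Rational(1, 2))) = Add(-2, Pow(2265, Rational(1, 2))) ≈ 45.592)
Add(1082, Mul(-1, O)) = Add(1082, Mul(-1, Add(-2, Pow(2265, Rational(1, 2))))) = Add(1082, Add(2, Mul(-1, Pow(2265, Rational(1, 2))))) = Add(1084, Mul(-1, Pow(2265, Rational(1, 2))))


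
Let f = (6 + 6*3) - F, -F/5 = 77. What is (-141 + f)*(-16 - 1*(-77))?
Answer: 16348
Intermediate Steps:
F = -385 (F = -5*77 = -385)
f = 409 (f = (6 + 6*3) - 1*(-385) = (6 + 18) + 385 = 24 + 385 = 409)
(-141 + f)*(-16 - 1*(-77)) = (-141 + 409)*(-16 - 1*(-77)) = 268*(-16 + 77) = 268*61 = 16348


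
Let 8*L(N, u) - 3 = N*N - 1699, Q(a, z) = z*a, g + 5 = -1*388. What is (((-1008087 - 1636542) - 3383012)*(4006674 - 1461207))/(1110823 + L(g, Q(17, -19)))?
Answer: -122745290026776/9039337 ≈ -1.3579e+7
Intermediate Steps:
g = -393 (g = -5 - 1*388 = -5 - 388 = -393)
Q(a, z) = a*z
L(N, u) = -212 + N**2/8 (L(N, u) = 3/8 + (N*N - 1699)/8 = 3/8 + (N**2 - 1699)/8 = 3/8 + (-1699 + N**2)/8 = 3/8 + (-1699/8 + N**2/8) = -212 + N**2/8)
(((-1008087 - 1636542) - 3383012)*(4006674 - 1461207))/(1110823 + L(g, Q(17, -19))) = (((-1008087 - 1636542) - 3383012)*(4006674 - 1461207))/(1110823 + (-212 + (1/8)*(-393)**2)) = ((-2644629 - 3383012)*2545467)/(1110823 + (-212 + (1/8)*154449)) = (-6027641*2545467)/(1110823 + (-212 + 154449/8)) = -15343161253347/(1110823 + 152753/8) = -15343161253347/9039337/8 = -15343161253347*8/9039337 = -122745290026776/9039337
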